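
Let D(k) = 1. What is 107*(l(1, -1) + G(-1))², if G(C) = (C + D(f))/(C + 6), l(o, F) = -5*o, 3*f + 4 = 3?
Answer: 2675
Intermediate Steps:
f = -⅓ (f = -4/3 + (⅓)*3 = -4/3 + 1 = -⅓ ≈ -0.33333)
G(C) = (1 + C)/(6 + C) (G(C) = (C + 1)/(C + 6) = (1 + C)/(6 + C))
107*(l(1, -1) + G(-1))² = 107*(-5*1 + (1 - 1)/(6 - 1))² = 107*(-5 + 0/5)² = 107*(-5 + (⅕)*0)² = 107*(-5 + 0)² = 107*(-5)² = 107*25 = 2675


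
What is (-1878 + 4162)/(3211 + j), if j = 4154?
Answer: 2284/7365 ≈ 0.31012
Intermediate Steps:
(-1878 + 4162)/(3211 + j) = (-1878 + 4162)/(3211 + 4154) = 2284/7365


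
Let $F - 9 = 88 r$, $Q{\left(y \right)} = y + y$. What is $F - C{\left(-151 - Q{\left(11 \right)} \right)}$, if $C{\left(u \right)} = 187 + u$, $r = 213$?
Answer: $18739$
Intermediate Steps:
$Q{\left(y \right)} = 2 y$
$F = 18753$ ($F = 9 + 88 \cdot 213 = 9 + 18744 = 18753$)
$F - C{\left(-151 - Q{\left(11 \right)} \right)} = 18753 - \left(187 - \left(151 + 2 \cdot 11\right)\right) = 18753 - \left(187 - 173\right) = 18753 - 14 = 18739$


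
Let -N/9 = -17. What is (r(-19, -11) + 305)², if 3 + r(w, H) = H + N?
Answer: 197136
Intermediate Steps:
N = 153 (N = -9*(-17) = 153)
r(w, H) = 150 + H (r(w, H) = -3 + (H + 153) = -3 + (153 + H) = 150 + H)
(r(-19, -11) + 305)² = ((150 - 11) + 305)² = (139 + 305)² = 444² = 197136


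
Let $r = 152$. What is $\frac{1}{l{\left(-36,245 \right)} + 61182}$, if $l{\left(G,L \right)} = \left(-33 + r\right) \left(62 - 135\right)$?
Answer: $\frac{1}{52495} \approx 1.9049 \cdot 10^{-5}$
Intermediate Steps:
$l{\left(G,L \right)} = -8687$ ($l{\left(G,L \right)} = \left(-33 + 152\right) \left(62 - 135\right) = 119 \left(-73\right) = -8687$)
$\frac{1}{l{\left(-36,245 \right)} + 61182} = \frac{1}{-8687 + 61182} = \frac{1}{52495}$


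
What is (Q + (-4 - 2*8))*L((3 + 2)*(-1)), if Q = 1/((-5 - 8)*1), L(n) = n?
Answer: 1305/13 ≈ 100.38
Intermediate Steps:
Q = -1/13 (Q = 1/(-13*1) = 1/(-13) = -1/13 ≈ -0.076923)
(Q + (-4 - 2*8))*L((3 + 2)*(-1)) = (-1/13 + (-4 - 2*8))*((3 + 2)*(-1)) = (-1/13 + (-4 - 16))*(5*(-1)) = (-1/13 - 20)*(-5) = -261/13*(-5) = 1305/13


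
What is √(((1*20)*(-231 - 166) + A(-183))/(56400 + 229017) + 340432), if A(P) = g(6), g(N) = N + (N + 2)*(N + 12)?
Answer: √3206447387682/3069 ≈ 583.47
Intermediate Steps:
g(N) = N + (2 + N)*(12 + N)
A(P) = 150 (A(P) = 24 + 6² + 15*6 = 24 + 36 + 90 = 150)
√(((1*20)*(-231 - 166) + A(-183))/(56400 + 229017) + 340432) = √(((1*20)*(-231 - 166) + 150)/(56400 + 229017) + 340432) = √((20*(-397) + 150)/285417 + 340432) = √((-7940 + 150)*(1/285417) + 340432) = √(-7790*1/285417 + 340432) = √(-7790/285417 + 340432) = √(97165072354/285417) = √3206447387682/3069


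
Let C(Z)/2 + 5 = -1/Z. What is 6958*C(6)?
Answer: -215698/3 ≈ -71899.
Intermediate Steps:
C(Z) = -10 - 2/Z (C(Z) = -10 + 2*(-1/Z) = -10 - 2/Z)
6958*C(6) = 6958*(-10 - 2/6) = 6958*(-10 - 2*⅙) = 6958*(-10 - ⅓) = 6958*(-31/3) = -215698/3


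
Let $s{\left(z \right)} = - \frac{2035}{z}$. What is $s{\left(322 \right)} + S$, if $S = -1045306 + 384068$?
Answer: $- \frac{212920671}{322} \approx -6.6124 \cdot 10^{5}$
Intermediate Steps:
$S = -661238$
$s{\left(322 \right)} + S = - \frac{2035}{322} - 661238 = - \frac{212920671}{322}$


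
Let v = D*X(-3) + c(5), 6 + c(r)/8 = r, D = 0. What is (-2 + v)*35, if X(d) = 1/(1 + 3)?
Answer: -350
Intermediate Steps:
X(d) = ¼ (X(d) = 1/4 = ¼)
c(r) = -48 + 8*r
v = -8 (v = 0*(¼) + (-48 + 8*5) = 0 + (-48 + 40) = 0 - 8 = -8)
(-2 + v)*35 = (-2 - 8)*35 = -10*35 = -350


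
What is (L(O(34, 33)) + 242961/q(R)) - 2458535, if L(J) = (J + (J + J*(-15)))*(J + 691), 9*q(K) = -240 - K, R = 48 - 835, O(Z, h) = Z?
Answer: -1517918146/547 ≈ -2.7750e+6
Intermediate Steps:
R = -787
q(K) = -80/3 - K/9 (q(K) = (-240 - K)/9 = -80/3 - K/9)
L(J) = -13*J*(691 + J) (L(J) = (J + (J - 15*J))*(691 + J) = (J - 14*J)*(691 + J) = (-13*J)*(691 + J) = -13*J*(691 + J))
(L(O(34, 33)) + 242961/q(R)) - 2458535 = (-13*34*(691 + 34) + 242961/(-80/3 - 1/9*(-787))) - 2458535 = (-13*34*725 + 242961/(-80/3 + 787/9)) - 2458535 = (-320450 + 242961/(547/9)) - 2458535 = (-320450 + 242961*(9/547)) - 2458535 = (-320450 + 2186649/547) - 2458535 = -173099501/547 - 2458535 = -1517918146/547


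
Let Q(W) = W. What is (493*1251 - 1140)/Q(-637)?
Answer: -615603/637 ≈ -966.41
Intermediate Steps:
(493*1251 - 1140)/Q(-637) = (493*1251 - 1140)/(-637) = (616743 - 1140)*(-1/637) = 615603*(-1/637) = -615603/637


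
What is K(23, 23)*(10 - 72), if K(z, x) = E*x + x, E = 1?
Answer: -2852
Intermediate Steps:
K(z, x) = 2*x (K(z, x) = 1*x + x = x + x = 2*x)
K(23, 23)*(10 - 72) = (2*23)*(10 - 72) = 46*(-62) = -2852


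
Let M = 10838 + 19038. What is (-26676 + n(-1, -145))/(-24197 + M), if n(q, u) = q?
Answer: -26677/5679 ≈ -4.6975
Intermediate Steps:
M = 29876
(-26676 + n(-1, -145))/(-24197 + M) = (-26676 - 1)/(-24197 + 29876) = -26677/5679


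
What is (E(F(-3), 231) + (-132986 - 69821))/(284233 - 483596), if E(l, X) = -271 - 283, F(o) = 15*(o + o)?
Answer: 203361/199363 ≈ 1.0201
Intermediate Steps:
F(o) = 30*o (F(o) = 15*(2*o) = 30*o)
E(l, X) = -554
(E(F(-3), 231) + (-132986 - 69821))/(284233 - 483596) = (-554 + (-132986 - 69821))/(284233 - 483596) = (-554 - 202807)/(-199363) = -203361*(-1/199363) = 203361/199363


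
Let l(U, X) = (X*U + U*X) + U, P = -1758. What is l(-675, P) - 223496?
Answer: 2149129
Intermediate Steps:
l(U, X) = U + 2*U*X (l(U, X) = (U*X + U*X) + U = 2*U*X + U = U + 2*U*X)
l(-675, P) - 223496 = -675*(1 + 2*(-1758)) - 223496 = -675*(1 - 3516) - 223496 = -675*(-3515) - 223496 = 2372625 - 223496 = 2149129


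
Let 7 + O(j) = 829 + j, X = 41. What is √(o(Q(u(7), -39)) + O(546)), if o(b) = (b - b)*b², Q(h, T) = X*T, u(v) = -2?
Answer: 6*√38 ≈ 36.987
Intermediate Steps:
O(j) = 822 + j (O(j) = -7 + (829 + j) = 822 + j)
Q(h, T) = 41*T
o(b) = 0 (o(b) = 0*b² = 0)
√(o(Q(u(7), -39)) + O(546)) = √(0 + (822 + 546)) = √(0 + 1368) = √1368 = 6*√38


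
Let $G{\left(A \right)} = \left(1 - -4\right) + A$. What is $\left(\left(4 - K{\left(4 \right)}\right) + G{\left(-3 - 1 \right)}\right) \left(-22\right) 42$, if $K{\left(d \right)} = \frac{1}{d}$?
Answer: $-4389$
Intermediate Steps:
$G{\left(A \right)} = 5 + A$ ($G{\left(A \right)} = \left(1 + 4\right) + A = 5 + A$)
$\left(\left(4 - K{\left(4 \right)}\right) + G{\left(-3 - 1 \right)}\right) \left(-22\right) 42 = \left(\left(4 - \frac{1}{4}\right) + \left(5 - 4\right)\right) \left(-22\right) 42 = \left(\left(4 - \frac{1}{4}\right) + 1\right) \left(-22\right) 42 = \left(\frac{15}{4} + 1\right) \left(-22\right) 42 = \frac{19}{4} \left(-22\right) 42 = \left(- \frac{209}{2}\right) 42 = -4389$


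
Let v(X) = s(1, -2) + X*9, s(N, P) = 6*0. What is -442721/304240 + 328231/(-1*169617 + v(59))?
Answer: -87359461223/25721362320 ≈ -3.3964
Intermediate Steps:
s(N, P) = 0
v(X) = 9*X (v(X) = 0 + X*9 = 0 + 9*X = 9*X)
-442721/304240 + 328231/(-1*169617 + v(59)) = -442721/304240 + 328231/(-1*169617 + 9*59) = -442721*1/304240 + 328231/(-169617 + 531) = -442721/304240 + 328231/(-169086) = -442721/304240 + 328231*(-1/169086) = -442721/304240 - 328231/169086 = -87359461223/25721362320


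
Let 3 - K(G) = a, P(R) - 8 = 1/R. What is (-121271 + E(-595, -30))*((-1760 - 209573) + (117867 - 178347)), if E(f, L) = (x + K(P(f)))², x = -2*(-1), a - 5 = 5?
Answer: 32956238998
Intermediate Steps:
a = 10 (a = 5 + 5 = 10)
P(R) = 8 + 1/R
x = 2
K(G) = -7 (K(G) = 3 - 1*10 = 3 - 10 = -7)
E(f, L) = 25 (E(f, L) = (2 - 7)² = (-5)² = 25)
(-121271 + E(-595, -30))*((-1760 - 209573) + (117867 - 178347)) = (-121271 + 25)*((-1760 - 209573) + (117867 - 178347)) = -121246*(-211333 - 60480) = -121246*(-271813) = 32956238998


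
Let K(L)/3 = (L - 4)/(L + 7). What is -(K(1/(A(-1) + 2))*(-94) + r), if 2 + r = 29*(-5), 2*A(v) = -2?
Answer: 165/4 ≈ 41.250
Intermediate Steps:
A(v) = -1 (A(v) = (1/2)*(-2) = -1)
r = -147 (r = -2 + 29*(-5) = -2 - 145 = -147)
K(L) = 3*(-4 + L)/(7 + L) (K(L) = 3*((L - 4)/(L + 7)) = 3*((-4 + L)/(7 + L)) = 3*(-4 + L)/(7 + L))
-(K(1/(A(-1) + 2))*(-94) + r) = -((3*(-4 + 1/(-1 + 2))/(7 + 1/(-1 + 2)))*(-94) - 147) = -((3*(-4 + 1/1)/(7 + 1/1))*(-94) - 147) = -((3*(-4 + 1)/(7 + 1))*(-94) - 147) = -((3*(-3)/8)*(-94) - 147) = -((3*(1/8)*(-3))*(-94) - 147) = -(-9/8*(-94) - 147) = -(423/4 - 147) = -1*(-165/4) = 165/4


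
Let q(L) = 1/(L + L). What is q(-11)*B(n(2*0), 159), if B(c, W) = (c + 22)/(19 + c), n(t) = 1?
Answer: -23/440 ≈ -0.052273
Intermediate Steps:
q(L) = 1/(2*L)
B(c, W) = (22 + c)/(19 + c)
q(-11)*B(n(2*0), 159) = ((½)/(-11))*((22 + 1)/(19 + 1)) = ((½)*(-1/11))*(23/20) = -23/440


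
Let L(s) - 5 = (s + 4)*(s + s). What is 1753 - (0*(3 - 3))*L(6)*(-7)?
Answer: 1753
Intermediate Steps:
L(s) = 5 + 2*s*(4 + s) (L(s) = 5 + (s + 4)*(s + s) = 5 + (4 + s)*(2*s) = 5 + 2*s*(4 + s))
1753 - (0*(3 - 3))*L(6)*(-7) = 1753 - (0*(3 - 3))*(5 + 2*6² + 8*6)*(-7) = 1753 - (0*0)*(5 + 2*36 + 48)*(-7) = 1753 - 0*(5 + 72 + 48)*(-7) = 1753 - 0*125*(-7) = 1753 - 0*(-7) = 1753 - 1*0 = 1753 + 0 = 1753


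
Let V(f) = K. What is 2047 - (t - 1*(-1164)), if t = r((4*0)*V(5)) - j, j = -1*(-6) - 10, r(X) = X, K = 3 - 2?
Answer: 879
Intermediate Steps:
K = 1
V(f) = 1
j = -4 (j = 6 - 10 = -4)
t = 4 (t = (4*0)*1 - 1*(-4) = 0*1 + 4 = 0 + 4 = 4)
2047 - (t - 1*(-1164)) = 2047 - (4 - 1*(-1164)) = 2047 - (4 + 1164) = 2047 - 1*1168 = 2047 - 1168 = 879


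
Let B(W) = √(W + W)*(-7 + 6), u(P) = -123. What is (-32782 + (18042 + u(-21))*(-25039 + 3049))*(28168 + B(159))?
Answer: -11100208603456 + 394071592*√318 ≈ -1.1093e+13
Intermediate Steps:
B(W) = -√2*√W (B(W) = √(2*W)*(-1) = (√2*√W)*(-1) = -√2*√W)
(-32782 + (18042 + u(-21))*(-25039 + 3049))*(28168 + B(159)) = (-32782 + (18042 - 123)*(-25039 + 3049))*(28168 - √2*√159) = (-32782 + 17919*(-21990))*(28168 - √318) = (-32782 - 394038810)*(28168 - √318) = -394071592*(28168 - √318) = -11100208603456 + 394071592*√318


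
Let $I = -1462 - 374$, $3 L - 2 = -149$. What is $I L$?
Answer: $89964$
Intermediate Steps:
$L = -49$ ($L = \frac{2}{3} + \frac{1}{3} \left(-149\right) = \frac{2}{3} - \frac{149}{3} = -49$)
$I = -1836$ ($I = -1462 - 374 = -1836$)
$I L = \left(-1836\right) \left(-49\right) = 89964$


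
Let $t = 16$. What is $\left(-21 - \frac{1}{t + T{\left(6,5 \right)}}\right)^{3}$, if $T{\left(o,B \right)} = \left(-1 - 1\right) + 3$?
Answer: $- \frac{45882712}{4913} \approx -9339.0$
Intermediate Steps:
$T{\left(o,B \right)} = 1$ ($T{\left(o,B \right)} = -2 + 3 = 1$)
$\left(-21 - \frac{1}{t + T{\left(6,5 \right)}}\right)^{3} = \left(-21 - \frac{1}{16 + 1}\right)^{3} = \left(-21 - \frac{1}{17}\right)^{3} = \left(- \frac{358}{17}\right)^{3} = - \frac{45882712}{4913}$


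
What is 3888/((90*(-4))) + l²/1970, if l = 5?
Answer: -21251/1970 ≈ -10.787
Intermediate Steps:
3888/((90*(-4))) + l²/1970 = 3888/((90*(-4))) + 5²/1970 = 3888/(-360) + 25*(1/1970) = 3888*(-1/360) + 5/394 = -54/5 + 5/394 = -21251/1970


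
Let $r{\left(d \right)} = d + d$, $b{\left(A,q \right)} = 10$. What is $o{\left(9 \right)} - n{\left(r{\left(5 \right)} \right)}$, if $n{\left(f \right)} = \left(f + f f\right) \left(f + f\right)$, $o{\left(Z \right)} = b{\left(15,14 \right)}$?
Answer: $-2190$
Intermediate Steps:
$r{\left(d \right)} = 2 d$
$o{\left(Z \right)} = 10$
$n{\left(f \right)} = 2 f \left(f + f^{2}\right)$ ($n{\left(f \right)} = \left(f + f^{2}\right) 2 f = 2 f \left(f + f^{2}\right)$)
$o{\left(9 \right)} - n{\left(r{\left(5 \right)} \right)} = 10 - 2 \left(2 \cdot 5\right)^{2} \left(1 + 2 \cdot 5\right) = 10 - 2 \cdot 10^{2} \left(1 + 10\right) = 10 - 2 \cdot 100 \cdot 11 = 10 - 2200 = -2190$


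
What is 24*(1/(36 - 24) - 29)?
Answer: -694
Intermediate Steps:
24*(1/(36 - 24) - 29) = 24*(1/12 - 29) = 24*(-347/12) = -694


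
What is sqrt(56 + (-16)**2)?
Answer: 2*sqrt(78) ≈ 17.664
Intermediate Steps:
sqrt(56 + (-16)**2) = sqrt(56 + 256) = sqrt(312) = 2*sqrt(78)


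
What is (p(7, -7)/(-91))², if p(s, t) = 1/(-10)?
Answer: 1/828100 ≈ 1.2076e-6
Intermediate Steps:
p(s, t) = -⅒
(p(7, -7)/(-91))² = (-⅒/(-91))² = (-⅒*(-1/91))² = (1/910)² = 1/828100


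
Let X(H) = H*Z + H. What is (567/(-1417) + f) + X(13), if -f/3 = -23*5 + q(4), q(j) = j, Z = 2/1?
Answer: 526557/1417 ≈ 371.60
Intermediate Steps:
Z = 2 (Z = 2*1 = 2)
X(H) = 3*H (X(H) = H*2 + H = 2*H + H = 3*H)
f = 333 (f = -3*(-23*5 + 4) = -3*(-115 + 4) = -3*(-111) = 333)
(567/(-1417) + f) + X(13) = (567/(-1417) + 333) + 3*13 = (567*(-1/1417) + 333) + 39 = (-567/1417 + 333) + 39 = 471294/1417 + 39 = 526557/1417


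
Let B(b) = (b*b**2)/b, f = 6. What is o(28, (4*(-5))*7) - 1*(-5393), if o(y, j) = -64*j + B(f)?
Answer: 14389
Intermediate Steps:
B(b) = b**2 (B(b) = b**3/b = b**2)
o(y, j) = 36 - 64*j (o(y, j) = -64*j + 6**2 = -64*j + 36 = 36 - 64*j)
o(28, (4*(-5))*7) - 1*(-5393) = (36 - 64*4*(-5)*7) - 1*(-5393) = (36 - (-1280)*7) + 5393 = (36 - 64*(-140)) + 5393 = (36 + 8960) + 5393 = 8996 + 5393 = 14389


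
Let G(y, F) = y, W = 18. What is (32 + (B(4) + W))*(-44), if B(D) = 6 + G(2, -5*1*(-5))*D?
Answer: -2816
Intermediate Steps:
B(D) = 6 + 2*D
(32 + (B(4) + W))*(-44) = (32 + ((6 + 2*4) + 18))*(-44) = (32 + ((6 + 8) + 18))*(-44) = (32 + (14 + 18))*(-44) = (32 + 32)*(-44) = 64*(-44) = -2816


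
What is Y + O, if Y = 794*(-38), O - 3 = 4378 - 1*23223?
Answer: -49014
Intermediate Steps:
O = -18842 (O = 3 + (4378 - 1*23223) = 3 + (4378 - 23223) = 3 - 18845 = -18842)
Y = -30172
Y + O = -30172 - 18842 = -49014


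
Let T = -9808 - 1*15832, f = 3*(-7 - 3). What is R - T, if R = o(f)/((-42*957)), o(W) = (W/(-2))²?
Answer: 114508215/4466 ≈ 25640.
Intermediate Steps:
f = -30 (f = 3*(-10) = -30)
o(W) = W²/4 (o(W) = (W*(-½))² = (-W/2)² = W²/4)
T = -25640 (T = -9808 - 15832 = -25640)
R = -25/4466 (R = ((¼)*(-30)²)/((-42*957)) = ((¼)*900)/(-40194) = 225*(-1/40194) = -25/4466 ≈ -0.0055979)
R - T = -25/4466 - 1*(-25640) = -25/4466 + 25640 = 114508215/4466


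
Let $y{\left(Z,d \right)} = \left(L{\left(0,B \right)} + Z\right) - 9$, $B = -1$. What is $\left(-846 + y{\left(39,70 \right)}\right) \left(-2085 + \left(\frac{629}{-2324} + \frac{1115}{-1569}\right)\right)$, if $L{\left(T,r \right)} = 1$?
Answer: $\frac{6199077793115}{3646356} \approx 1.7001 \cdot 10^{6}$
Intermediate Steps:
$y{\left(Z,d \right)} = -8 + Z$ ($y{\left(Z,d \right)} = \left(1 + Z\right) - 9 = -8 + Z$)
$\left(-846 + y{\left(39,70 \right)}\right) \left(-2085 + \left(\frac{629}{-2324} + \frac{1115}{-1569}\right)\right) = \left(-846 + \left(-8 + 39\right)\right) \left(-2085 + \left(\frac{629}{-2324} + \frac{1115}{-1569}\right)\right) = \left(-846 + 31\right) \left(-2085 + \left(629 \left(- \frac{1}{2324}\right) + 1115 \left(- \frac{1}{1569}\right)\right)\right) = - 815 \left(-2085 - \frac{3578161}{3646356}\right) = \left(-815\right) \left(- \frac{7606230421}{3646356}\right) = \frac{6199077793115}{3646356}$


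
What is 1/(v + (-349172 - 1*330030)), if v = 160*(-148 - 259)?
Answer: -1/744322 ≈ -1.3435e-6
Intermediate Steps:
v = -65120 (v = 160*(-407) = -65120)
1/(v + (-349172 - 1*330030)) = 1/(-65120 + (-349172 - 1*330030)) = 1/(-65120 + (-349172 - 330030)) = 1/(-65120 - 679202) = 1/(-744322) = -1/744322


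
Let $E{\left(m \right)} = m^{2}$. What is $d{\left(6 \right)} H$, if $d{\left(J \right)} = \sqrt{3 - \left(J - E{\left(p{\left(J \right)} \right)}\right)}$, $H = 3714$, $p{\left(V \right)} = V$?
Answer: $3714 \sqrt{33} \approx 21335.0$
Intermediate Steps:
$d{\left(J \right)} = \sqrt{3 + J^{2} - J}$ ($d{\left(J \right)} = \sqrt{3 + \left(J^{2} - J\right)} = \sqrt{3 + J^{2} - J}$)
$d{\left(6 \right)} H = \sqrt{3 + 6^{2} - 6} \cdot 3714 = \sqrt{3 + 36 - 6} \cdot 3714 = \sqrt{33} \cdot 3714 = 3714 \sqrt{33}$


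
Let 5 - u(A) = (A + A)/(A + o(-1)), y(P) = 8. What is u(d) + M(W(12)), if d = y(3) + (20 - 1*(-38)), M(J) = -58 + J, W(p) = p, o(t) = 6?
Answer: -257/6 ≈ -42.833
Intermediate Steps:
d = 66 (d = 8 + (20 - 1*(-38)) = 8 + (20 + 38) = 8 + 58 = 66)
u(A) = 5 - 2*A/(6 + A) (u(A) = 5 - (A + A)/(A + 6) = 5 - 2*A/(6 + A))
u(d) + M(W(12)) = 3*(10 + 66)/(6 + 66) + (-58 + 12) = 3*76/72 - 46 = 3*(1/72)*76 - 46 = 19/6 - 46 = -257/6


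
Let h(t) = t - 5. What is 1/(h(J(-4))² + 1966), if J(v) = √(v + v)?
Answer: I/(20*√2 + 1983*I) ≈ 0.00050418 + 7.1914e-6*I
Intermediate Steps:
J(v) = √2*√v (J(v) = √(2*v) = √2*√v)
h(t) = -5 + t
1/(h(J(-4))² + 1966) = 1/((-5 + √2*√(-4))² + 1966) = 1/((-5 + √2*(2*I))² + 1966) = 1/((-5 + 2*I*√2)² + 1966) = 1/(1966 + (-5 + 2*I*√2)²)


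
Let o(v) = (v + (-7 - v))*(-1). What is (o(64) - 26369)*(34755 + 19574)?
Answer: -1432221098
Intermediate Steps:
o(v) = 7 (o(v) = -7*(-1) = 7)
(o(64) - 26369)*(34755 + 19574) = (7 - 26369)*(34755 + 19574) = -26362*54329 = -1432221098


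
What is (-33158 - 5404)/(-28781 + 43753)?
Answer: -19281/7486 ≈ -2.5756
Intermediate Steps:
(-33158 - 5404)/(-28781 + 43753) = -38562/14972 = -38562*1/14972 = -19281/7486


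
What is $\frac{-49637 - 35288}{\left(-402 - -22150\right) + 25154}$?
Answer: $- \frac{84925}{46902} \approx -1.8107$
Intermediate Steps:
$\frac{-49637 - 35288}{\left(-402 - -22150\right) + 25154} = - \frac{84925}{\left(-402 + 22150\right) + 25154} = - \frac{84925}{21748 + 25154} = - \frac{84925}{46902}$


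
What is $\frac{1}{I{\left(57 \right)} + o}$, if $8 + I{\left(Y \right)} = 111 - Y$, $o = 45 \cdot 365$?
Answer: $\frac{1}{16471} \approx 6.0713 \cdot 10^{-5}$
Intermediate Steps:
$o = 16425$
$I{\left(Y \right)} = 103 - Y$ ($I{\left(Y \right)} = -8 - \left(-111 + Y\right) = 103 - Y$)
$\frac{1}{I{\left(57 \right)} + o} = \frac{1}{\left(103 - 57\right) + 16425} = \frac{1}{46 + 16425} = \frac{1}{16471}$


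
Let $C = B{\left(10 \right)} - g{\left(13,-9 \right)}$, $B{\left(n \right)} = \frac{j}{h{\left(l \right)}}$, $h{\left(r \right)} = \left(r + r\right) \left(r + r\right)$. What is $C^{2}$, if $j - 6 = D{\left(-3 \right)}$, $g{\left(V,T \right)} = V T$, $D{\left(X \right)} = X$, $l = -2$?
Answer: $\frac{3515625}{256} \approx 13733.0$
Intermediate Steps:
$g{\left(V,T \right)} = T V$
$h{\left(r \right)} = 4 r^{2}$ ($h{\left(r \right)} = 2 r 2 r = 4 r^{2}$)
$j = 3$ ($j = 6 - 3 = 3$)
$B{\left(n \right)} = \frac{3}{16}$ ($B{\left(n \right)} = \frac{3}{4 \left(-2\right)^{2}} = \frac{3}{4 \cdot 4} = \frac{3}{16}$)
$C = \frac{1875}{16}$ ($C = \frac{3}{16} - \left(-9\right) 13 = \frac{3}{16} - -117 = \frac{3}{16} + 117 = \frac{1875}{16} \approx 117.19$)
$C^{2} = \left(\frac{1875}{16}\right)^{2} = \frac{3515625}{256}$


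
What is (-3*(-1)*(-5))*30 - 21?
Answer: -471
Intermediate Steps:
(-3*(-1)*(-5))*30 - 21 = (3*(-5))*30 - 21 = -15*30 - 21 = -450 - 21 = -471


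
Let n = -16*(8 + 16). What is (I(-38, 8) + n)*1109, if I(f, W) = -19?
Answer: -446927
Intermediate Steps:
n = -384 (n = -16*24 = -384)
(I(-38, 8) + n)*1109 = (-19 - 384)*1109 = -403*1109 = -446927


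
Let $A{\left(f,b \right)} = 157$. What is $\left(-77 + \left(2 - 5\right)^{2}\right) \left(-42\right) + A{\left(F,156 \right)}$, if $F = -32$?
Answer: $3013$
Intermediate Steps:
$\left(-77 + \left(2 - 5\right)^{2}\right) \left(-42\right) + A{\left(F,156 \right)} = \left(-77 + \left(2 - 5\right)^{2}\right) \left(-42\right) + 157 = \left(-77 + \left(-3\right)^{2}\right) \left(-42\right) + 157 = \left(-77 + 9\right) \left(-42\right) + 157 = \left(-68\right) \left(-42\right) + 157 = 2856 + 157 = 3013$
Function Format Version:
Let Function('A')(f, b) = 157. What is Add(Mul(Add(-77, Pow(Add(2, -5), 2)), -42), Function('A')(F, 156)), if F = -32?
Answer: 3013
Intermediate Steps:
Add(Mul(Add(-77, Pow(Add(2, -5), 2)), -42), Function('A')(F, 156)) = Add(Mul(Add(-77, Pow(Add(2, -5), 2)), -42), 157) = Add(Mul(Add(-77, Pow(-3, 2)), -42), 157) = Add(Mul(Add(-77, 9), -42), 157) = Add(Mul(-68, -42), 157) = Add(2856, 157) = 3013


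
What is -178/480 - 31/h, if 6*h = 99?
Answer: -5939/2640 ≈ -2.2496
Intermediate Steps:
h = 33/2 (h = (⅙)*99 = 33/2 ≈ 16.500)
-178/480 - 31/h = -178/480 - 31/33/2 = -178*1/480 - 31*2/33 = -89/240 - 62/33 = -5939/2640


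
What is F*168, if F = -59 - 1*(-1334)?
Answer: 214200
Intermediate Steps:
F = 1275 (F = -59 + 1334 = 1275)
F*168 = 1275*168 = 214200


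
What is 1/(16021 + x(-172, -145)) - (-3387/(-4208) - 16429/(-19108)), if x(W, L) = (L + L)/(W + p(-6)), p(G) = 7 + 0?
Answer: -1040760885937/625220562448 ≈ -1.6646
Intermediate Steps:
p(G) = 7
x(W, L) = 2*L/(7 + W) (x(W, L) = (L + L)/(W + 7) = (2*L)/(7 + W) = 2*L/(7 + W))
1/(16021 + x(-172, -145)) - (-3387/(-4208) - 16429/(-19108)) = 1/(16021 + 2*(-145)/(7 - 172)) - (-3387/(-4208) - 16429/(-19108)) = 1/(16021 + 2*(-145)/(-165)) - (-3387*(-1/4208) - 16429*(-1/19108)) = 1/(16021 + 2*(-145)*(-1/165)) - (3387/4208 + 16429/19108) = 1/(16021 + 58/33) - 1*33463007/20101616 = 1/(528751/33) - 33463007/20101616 = 33/528751 - 33463007/20101616 = -1040760885937/625220562448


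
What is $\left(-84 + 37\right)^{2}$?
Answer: $2209$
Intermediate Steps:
$\left(-84 + 37\right)^{2} = \left(-47\right)^{2} = 2209$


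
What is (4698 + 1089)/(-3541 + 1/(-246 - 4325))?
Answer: -8817459/5395304 ≈ -1.6343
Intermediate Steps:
(4698 + 1089)/(-3541 + 1/(-246 - 4325)) = 5787/(-3541 + 1/(-4571)) = 5787/(-3541 - 1/4571) = 5787/(-16185912/4571) = 5787*(-4571/16185912) = -8817459/5395304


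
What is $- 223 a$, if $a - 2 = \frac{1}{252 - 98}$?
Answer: $- \frac{68907}{154} \approx -447.45$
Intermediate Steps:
$a = \frac{309}{154}$ ($a = 2 + \frac{1}{252 - 98} = 2 + \frac{1}{154} = \frac{309}{154} \approx 2.0065$)
$- 223 a = \left(-223\right) \frac{309}{154} = - \frac{68907}{154}$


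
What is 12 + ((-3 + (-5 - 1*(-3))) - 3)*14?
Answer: -100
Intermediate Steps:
12 + ((-3 + (-5 - 1*(-3))) - 3)*14 = 12 + ((-3 + (-5 + 3)) - 3)*14 = 12 + ((-3 - 2) - 3)*14 = 12 + (-5 - 3)*14 = 12 - 8*14 = 12 - 112 = -100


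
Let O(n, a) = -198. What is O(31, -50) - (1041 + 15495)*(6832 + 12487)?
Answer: -319459182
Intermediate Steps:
O(31, -50) - (1041 + 15495)*(6832 + 12487) = -198 - (1041 + 15495)*(6832 + 12487) = -198 - 16536*19319 = -198 - 1*319458984 = -198 - 319458984 = -319459182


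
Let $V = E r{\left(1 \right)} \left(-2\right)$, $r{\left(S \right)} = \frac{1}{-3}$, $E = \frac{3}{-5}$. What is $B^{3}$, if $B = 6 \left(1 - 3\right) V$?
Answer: $\frac{13824}{125} \approx 110.59$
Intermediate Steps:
$E = - \frac{3}{5}$ ($E = 3 \left(- \frac{1}{5}\right) = - \frac{3}{5} \approx -0.6$)
$r{\left(S \right)} = - \frac{1}{3}$
$V = - \frac{2}{5}$ ($V = \left(- \frac{3}{5}\right) \left(- \frac{1}{3}\right) \left(-2\right) = \frac{1}{5} \left(-2\right) = - \frac{2}{5} \approx -0.4$)
$B = \frac{24}{5}$ ($B = 6 \left(1 - 3\right) \left(- \frac{2}{5}\right) = 6 \left(-2\right) \left(- \frac{2}{5}\right) = \left(-12\right) \left(- \frac{2}{5}\right) = \frac{24}{5} \approx 4.8$)
$B^{3} = \left(\frac{24}{5}\right)^{3} = \frac{13824}{125}$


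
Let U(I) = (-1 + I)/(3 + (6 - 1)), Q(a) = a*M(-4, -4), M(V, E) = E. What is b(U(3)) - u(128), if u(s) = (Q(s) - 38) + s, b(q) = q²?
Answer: 6753/16 ≈ 422.06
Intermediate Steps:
Q(a) = -4*a (Q(a) = a*(-4) = -4*a)
U(I) = -⅛ + I/8 (U(I) = (-1 + I)/(3 + 5) = (-1 + I)/8 = (-1 + I)*(⅛) = -⅛ + I/8)
u(s) = -38 - 3*s (u(s) = (-4*s - 38) + s = (-38 - 4*s) + s = -38 - 3*s)
b(U(3)) - u(128) = (-⅛ + (⅛)*3)² - (-38 - 3*128) = (-⅛ + 3/8)² - (-38 - 384) = (¼)² - 1*(-422) = 1/16 + 422 = 6753/16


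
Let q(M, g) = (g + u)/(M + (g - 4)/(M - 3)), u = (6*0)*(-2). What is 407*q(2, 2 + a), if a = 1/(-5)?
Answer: 1221/7 ≈ 174.43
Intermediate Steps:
a = -⅕ (a = 1*(-⅕) = -⅕ ≈ -0.20000)
u = 0 (u = 0*(-2) = 0)
q(M, g) = g/(M + (-4 + g)/(-3 + M)) (q(M, g) = (g + 0)/(M + (g - 4)/(M - 3)) = g/(M + (-4 + g)/(-3 + M)))
407*q(2, 2 + a) = 407*((2 - ⅕)*(-3 + 2)/(-4 + (2 - ⅕) + 2² - 3*2)) = 407*((9/5)*(-1)/(-4 + 9/5 + 4 - 6)) = 407*((9/5)*(-1)/(-21/5)) = 407*((9/5)*(-5/21)*(-1)) = 407*(3/7) = 1221/7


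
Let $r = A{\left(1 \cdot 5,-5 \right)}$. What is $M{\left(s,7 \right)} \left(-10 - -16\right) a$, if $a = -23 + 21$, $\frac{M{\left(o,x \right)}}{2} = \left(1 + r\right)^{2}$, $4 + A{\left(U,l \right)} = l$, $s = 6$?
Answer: $-1536$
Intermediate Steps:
$A{\left(U,l \right)} = -4 + l$
$r = -9$ ($r = -4 - 5 = -9$)
$M{\left(o,x \right)} = 128$ ($M{\left(o,x \right)} = 2 \left(1 - 9\right)^{2} = 2 \left(-8\right)^{2} = 2 \cdot 64 = 128$)
$a = -2$
$M{\left(s,7 \right)} \left(-10 - -16\right) a = 128 \left(-10 - -16\right) \left(-2\right) = 128 \left(-10 + 16\right) \left(-2\right) = 128 \cdot 6 \left(-2\right) = 768 \left(-2\right) = -1536$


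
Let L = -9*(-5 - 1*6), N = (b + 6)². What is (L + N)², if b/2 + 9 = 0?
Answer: 59049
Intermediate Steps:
b = -18 (b = -18 + 2*0 = -18 + 0 = -18)
N = 144 (N = (-18 + 6)² = (-12)² = 144)
L = 99 (L = -9*(-5 - 6) = -9*(-11) = 99)
(L + N)² = (99 + 144)² = 243² = 59049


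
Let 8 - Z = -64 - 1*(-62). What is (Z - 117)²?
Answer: 11449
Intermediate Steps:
Z = 10 (Z = 8 - (-64 - 1*(-62)) = 8 - (-64 + 62) = 8 - 1*(-2) = 8 + 2 = 10)
(Z - 117)² = (10 - 117)² = (-107)² = 11449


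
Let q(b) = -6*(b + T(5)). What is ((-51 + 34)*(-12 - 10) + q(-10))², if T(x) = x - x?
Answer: 188356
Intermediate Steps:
T(x) = 0
q(b) = -6*b (q(b) = -6*(b + 0) = -6*b)
((-51 + 34)*(-12 - 10) + q(-10))² = ((-51 + 34)*(-12 - 10) - 6*(-10))² = (-17*(-22) + 60)² = (374 + 60)² = 434² = 188356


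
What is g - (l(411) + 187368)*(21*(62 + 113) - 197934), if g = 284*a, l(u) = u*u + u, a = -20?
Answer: 69292179620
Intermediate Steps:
l(u) = u + u² (l(u) = u² + u = u + u²)
g = -5680 (g = 284*(-20) = -5680)
g - (l(411) + 187368)*(21*(62 + 113) - 197934) = -5680 - (411*(1 + 411) + 187368)*(21*(62 + 113) - 197934) = -5680 - (411*412 + 187368)*(21*175 - 197934) = -5680 - (169332 + 187368)*(3675 - 197934) = -5680 - 356700*(-194259) = -5680 - 1*(-69292185300) = -5680 + 69292185300 = 69292179620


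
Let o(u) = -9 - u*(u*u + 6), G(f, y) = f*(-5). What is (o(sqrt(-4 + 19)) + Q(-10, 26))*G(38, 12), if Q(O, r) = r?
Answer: -3230 + 3990*sqrt(15) ≈ 12223.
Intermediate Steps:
G(f, y) = -5*f
o(u) = -9 - u*(6 + u**2) (o(u) = -9 - u*(u**2 + 6) = -9 - u*(6 + u**2))
(o(sqrt(-4 + 19)) + Q(-10, 26))*G(38, 12) = ((-9 - (sqrt(-4 + 19))**3 - 6*sqrt(-4 + 19)) + 26)*(-5*38) = ((-9 - (sqrt(15))**3 - 6*sqrt(15)) + 26)*(-190) = ((-9 - 15*sqrt(15) - 6*sqrt(15)) + 26)*(-190) = ((-9 - 21*sqrt(15)) + 26)*(-190) = (17 - 21*sqrt(15))*(-190) = -3230 + 3990*sqrt(15)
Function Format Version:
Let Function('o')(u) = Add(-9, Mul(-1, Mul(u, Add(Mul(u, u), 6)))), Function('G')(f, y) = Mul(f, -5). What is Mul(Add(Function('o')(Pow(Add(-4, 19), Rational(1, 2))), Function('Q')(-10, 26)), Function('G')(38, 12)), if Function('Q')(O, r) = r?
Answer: Add(-3230, Mul(3990, Pow(15, Rational(1, 2)))) ≈ 12223.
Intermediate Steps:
Function('G')(f, y) = Mul(-5, f)
Function('o')(u) = Add(-9, Mul(-1, u, Add(6, Pow(u, 2)))) (Function('o')(u) = Add(-9, Mul(-1, Mul(u, Add(Pow(u, 2), 6)))) = Add(-9, Mul(-1, Mul(u, Add(6, Pow(u, 2))))) = Add(-9, Mul(-1, u, Add(6, Pow(u, 2)))))
Mul(Add(Function('o')(Pow(Add(-4, 19), Rational(1, 2))), Function('Q')(-10, 26)), Function('G')(38, 12)) = Mul(Add(Add(-9, Mul(-1, Pow(Pow(Add(-4, 19), Rational(1, 2)), 3)), Mul(-6, Pow(Add(-4, 19), Rational(1, 2)))), 26), Mul(-5, 38)) = Mul(Add(Add(-9, Mul(-1, Pow(Pow(15, Rational(1, 2)), 3)), Mul(-6, Pow(15, Rational(1, 2)))), 26), -190) = Mul(Add(Add(-9, Mul(-1, Mul(15, Pow(15, Rational(1, 2)))), Mul(-6, Pow(15, Rational(1, 2)))), 26), -190) = Mul(Add(Add(-9, Mul(-15, Pow(15, Rational(1, 2))), Mul(-6, Pow(15, Rational(1, 2)))), 26), -190) = Mul(Add(Add(-9, Mul(-21, Pow(15, Rational(1, 2)))), 26), -190) = Mul(Add(17, Mul(-21, Pow(15, Rational(1, 2)))), -190) = Add(-3230, Mul(3990, Pow(15, Rational(1, 2))))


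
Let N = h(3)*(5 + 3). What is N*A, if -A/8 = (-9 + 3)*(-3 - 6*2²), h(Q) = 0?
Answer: 0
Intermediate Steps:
N = 0 (N = 0*(5 + 3) = 0*8 = 0)
A = -1296 (A = -8*(-9 + 3)*(-3 - 6*2²) = -(-48)*(-3 - 6*4) = -(-48)*(-3 - 1*24) = -(-48)*(-3 - 24) = -(-48)*(-27) = -8*162 = -1296)
N*A = 0*(-1296) = 0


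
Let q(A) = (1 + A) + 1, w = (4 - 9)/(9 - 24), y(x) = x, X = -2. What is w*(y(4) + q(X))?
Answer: 4/3 ≈ 1.3333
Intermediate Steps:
w = ⅓ (w = -5/(-15) = -5*(-1/15) = ⅓ ≈ 0.33333)
q(A) = 2 + A
w*(y(4) + q(X)) = (4 + (2 - 2))/3 = (4 + 0)/3 = (⅓)*4 = 4/3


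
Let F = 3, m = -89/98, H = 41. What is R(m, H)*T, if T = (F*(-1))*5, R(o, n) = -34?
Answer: 510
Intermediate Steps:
m = -89/98 (m = -89*1/98 = -89/98 ≈ -0.90816)
T = -15 (T = (3*(-1))*5 = -3*5 = -15)
R(m, H)*T = -34*(-15) = 510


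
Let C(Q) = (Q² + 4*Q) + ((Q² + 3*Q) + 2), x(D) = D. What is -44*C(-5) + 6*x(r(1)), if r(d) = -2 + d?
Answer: -754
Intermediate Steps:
C(Q) = 2 + 2*Q² + 7*Q (C(Q) = (Q² + 4*Q) + (2 + Q² + 3*Q) = 2 + 2*Q² + 7*Q)
-44*C(-5) + 6*x(r(1)) = -44*(2 + 2*(-5)² + 7*(-5)) + 6*(-2 + 1) = -44*(2 + 2*25 - 35) + 6*(-1) = -44*(2 + 50 - 35) - 6 = -44*17 - 6 = -748 - 6 = -754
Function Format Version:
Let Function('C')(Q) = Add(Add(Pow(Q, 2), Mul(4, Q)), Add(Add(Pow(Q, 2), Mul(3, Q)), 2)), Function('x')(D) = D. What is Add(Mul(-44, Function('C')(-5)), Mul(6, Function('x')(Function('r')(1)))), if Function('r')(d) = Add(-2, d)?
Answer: -754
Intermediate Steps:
Function('C')(Q) = Add(2, Mul(2, Pow(Q, 2)), Mul(7, Q)) (Function('C')(Q) = Add(Add(Pow(Q, 2), Mul(4, Q)), Add(2, Pow(Q, 2), Mul(3, Q))) = Add(2, Mul(2, Pow(Q, 2)), Mul(7, Q)))
Add(Mul(-44, Function('C')(-5)), Mul(6, Function('x')(Function('r')(1)))) = Add(Mul(-44, Add(2, Mul(2, Pow(-5, 2)), Mul(7, -5))), Mul(6, Add(-2, 1))) = Add(Mul(-44, Add(2, Mul(2, 25), -35)), Mul(6, -1)) = Add(Mul(-44, Add(2, 50, -35)), -6) = Add(Mul(-44, 17), -6) = Add(-748, -6) = -754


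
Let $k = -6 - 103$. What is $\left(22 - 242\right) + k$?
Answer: $-329$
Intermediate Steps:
$k = -109$
$\left(22 - 242\right) + k = \left(22 - 242\right) - 109 = -220 - 109 = -329$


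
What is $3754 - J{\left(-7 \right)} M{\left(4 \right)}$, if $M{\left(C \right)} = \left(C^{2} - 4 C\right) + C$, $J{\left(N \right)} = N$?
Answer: $3782$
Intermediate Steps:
$M{\left(C \right)} = C^{2} - 3 C$
$3754 - J{\left(-7 \right)} M{\left(4 \right)} = 3754 - - 7 \cdot 4 \left(-3 + 4\right) = 3754 - - 7 \cdot 4 \cdot 1 = 3754 - \left(-7\right) 4 = 3754 - -28 = 3754 + 28 = 3782$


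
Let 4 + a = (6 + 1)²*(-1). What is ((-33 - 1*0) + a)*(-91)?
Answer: 7826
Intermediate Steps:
a = -53 (a = -4 + (6 + 1)²*(-1) = -4 + 7²*(-1) = -4 + 49*(-1) = -4 - 49 = -53)
((-33 - 1*0) + a)*(-91) = ((-33 - 1*0) - 53)*(-91) = ((-33 + 0) - 53)*(-91) = (-33 - 53)*(-91) = -86*(-91) = 7826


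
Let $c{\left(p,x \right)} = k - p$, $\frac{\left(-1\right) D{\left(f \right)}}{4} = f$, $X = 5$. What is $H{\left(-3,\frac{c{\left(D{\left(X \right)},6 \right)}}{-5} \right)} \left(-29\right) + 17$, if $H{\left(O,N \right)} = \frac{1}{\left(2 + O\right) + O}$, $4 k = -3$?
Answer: $\frac{97}{4} \approx 24.25$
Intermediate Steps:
$D{\left(f \right)} = - 4 f$
$k = - \frac{3}{4}$ ($k = \frac{1}{4} \left(-3\right) = - \frac{3}{4} \approx -0.75$)
$c{\left(p,x \right)} = - \frac{3}{4} - p$
$H{\left(O,N \right)} = \frac{1}{2 + 2 O}$
$H{\left(-3,\frac{c{\left(D{\left(X \right)},6 \right)}}{-5} \right)} \left(-29\right) + 17 = \frac{1}{2 \left(1 - 3\right)} \left(-29\right) + 17 = \frac{1}{2 \left(-2\right)} \left(-29\right) + 17 = \frac{1}{2} \left(- \frac{1}{2}\right) \left(-29\right) + 17 = \left(- \frac{1}{4}\right) \left(-29\right) + 17 = \frac{29}{4} + 17 = \frac{97}{4}$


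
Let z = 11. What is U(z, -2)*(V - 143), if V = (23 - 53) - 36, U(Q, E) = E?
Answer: 418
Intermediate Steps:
V = -66 (V = -30 - 36 = -66)
U(z, -2)*(V - 143) = -2*(-66 - 143) = -2*(-209) = 418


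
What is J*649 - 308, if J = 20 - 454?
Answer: -281974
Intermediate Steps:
J = -434
J*649 - 308 = -434*649 - 308 = -281666 - 308 = -281974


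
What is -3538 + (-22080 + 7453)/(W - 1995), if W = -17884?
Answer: -70317275/19879 ≈ -3537.3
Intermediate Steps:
-3538 + (-22080 + 7453)/(W - 1995) = -3538 + (-22080 + 7453)/(-17884 - 1995) = -3538 - 14627/(-19879) = -3538 - 14627*(-1/19879) = -3538 + 14627/19879 = -70317275/19879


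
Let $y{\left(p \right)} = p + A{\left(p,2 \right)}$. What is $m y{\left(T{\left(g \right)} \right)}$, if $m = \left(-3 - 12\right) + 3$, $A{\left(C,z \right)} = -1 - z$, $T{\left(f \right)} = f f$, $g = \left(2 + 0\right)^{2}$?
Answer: $-156$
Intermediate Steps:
$g = 4$ ($g = 2^{2} = 4$)
$T{\left(f \right)} = f^{2}$
$y{\left(p \right)} = -3 + p$ ($y{\left(p \right)} = p - 3 = -3 + p$)
$m = -12$ ($m = -15 + 3 = -12$)
$m y{\left(T{\left(g \right)} \right)} = - 12 \left(-3 + 4^{2}\right) = - 12 \left(-3 + 16\right) = \left(-12\right) 13 = -156$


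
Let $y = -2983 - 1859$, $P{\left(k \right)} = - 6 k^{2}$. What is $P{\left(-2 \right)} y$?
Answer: $116208$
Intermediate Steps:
$y = -4842$
$P{\left(-2 \right)} y = - 6 \left(-2\right)^{2} \left(-4842\right) = \left(-6\right) 4 \left(-4842\right) = \left(-24\right) \left(-4842\right) = 116208$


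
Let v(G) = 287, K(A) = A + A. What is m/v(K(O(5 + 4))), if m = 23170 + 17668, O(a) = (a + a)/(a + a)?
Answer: 5834/41 ≈ 142.29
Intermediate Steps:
O(a) = 1 (O(a) = (2*a)/((2*a)) = (2*a)*(1/(2*a)) = 1)
K(A) = 2*A
m = 40838
m/v(K(O(5 + 4))) = 40838/287 = 40838*(1/287) = 5834/41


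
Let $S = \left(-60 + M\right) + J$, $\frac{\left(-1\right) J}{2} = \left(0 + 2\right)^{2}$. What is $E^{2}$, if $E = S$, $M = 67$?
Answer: $1$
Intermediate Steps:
$J = -8$ ($J = - 2 \left(0 + 2\right)^{2} = - 2 \cdot 2^{2} = \left(-2\right) 4 = -8$)
$S = -1$ ($S = \left(-60 + 67\right) - 8 = 7 - 8 = -1$)
$E = -1$
$E^{2} = \left(-1\right)^{2} = 1$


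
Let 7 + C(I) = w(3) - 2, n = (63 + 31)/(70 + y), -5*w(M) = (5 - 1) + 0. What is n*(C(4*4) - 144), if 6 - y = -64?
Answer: -36143/350 ≈ -103.27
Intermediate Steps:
w(M) = -⅘ (w(M) = -((5 - 1) + 0)/5 = -(4 + 0)/5 = -⅕*4 = -⅘)
y = 70 (y = 6 - 1*(-64) = 6 + 64 = 70)
n = 47/70 (n = (63 + 31)/(70 + 70) = 94/140 = 94*(1/140) = 47/70 ≈ 0.67143)
C(I) = -49/5 (C(I) = -7 + (-⅘ - 2) = -7 - 14/5 = -49/5)
n*(C(4*4) - 144) = 47*(-49/5 - 144)/70 = (47/70)*(-769/5) = -36143/350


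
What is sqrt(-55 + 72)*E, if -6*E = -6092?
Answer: 3046*sqrt(17)/3 ≈ 4186.3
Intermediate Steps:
E = 3046/3 (E = -1/6*(-6092) = 3046/3 ≈ 1015.3)
sqrt(-55 + 72)*E = sqrt(-55 + 72)*(3046/3) = sqrt(17)*(3046/3) = 3046*sqrt(17)/3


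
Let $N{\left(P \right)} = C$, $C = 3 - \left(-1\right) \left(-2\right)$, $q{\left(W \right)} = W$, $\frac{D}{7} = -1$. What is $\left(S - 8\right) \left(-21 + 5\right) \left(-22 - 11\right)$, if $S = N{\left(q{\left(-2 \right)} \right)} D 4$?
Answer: $-19008$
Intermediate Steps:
$D = -7$ ($D = 7 \left(-1\right) = -7$)
$C = 1$ ($C = 3 - 2 = 1$)
$N{\left(P \right)} = 1$
$S = -28$ ($S = 1 \left(-7\right) 4 = \left(-7\right) 4 = -28$)
$\left(S - 8\right) \left(-21 + 5\right) \left(-22 - 11\right) = \left(-28 - 8\right) \left(-21 + 5\right) \left(-22 - 11\right) = - 36 \left(\left(-16\right) \left(-33\right)\right) = \left(-36\right) 528 = -19008$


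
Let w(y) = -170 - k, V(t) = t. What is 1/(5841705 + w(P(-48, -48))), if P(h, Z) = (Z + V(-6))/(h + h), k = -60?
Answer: 1/5841595 ≈ 1.7119e-7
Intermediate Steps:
P(h, Z) = (-6 + Z)/(2*h) (P(h, Z) = (Z - 6)/(h + h) = (-6 + Z)/((2*h)) = (-6 + Z)*(1/(2*h)) = (-6 + Z)/(2*h))
w(y) = -110 (w(y) = -170 - 1*(-60) = -170 + 60 = -110)
1/(5841705 + w(P(-48, -48))) = 1/(5841705 - 110) = 1/5841595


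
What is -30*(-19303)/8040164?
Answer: 289545/4020082 ≈ 0.072025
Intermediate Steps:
-30*(-19303)/8040164 = 579090*(1/8040164) = 289545/4020082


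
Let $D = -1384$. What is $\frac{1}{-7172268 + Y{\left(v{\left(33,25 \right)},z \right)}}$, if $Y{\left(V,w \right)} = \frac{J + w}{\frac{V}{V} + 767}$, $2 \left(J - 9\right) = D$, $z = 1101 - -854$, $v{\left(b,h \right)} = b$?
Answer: $- \frac{32}{229512523} \approx -1.3943 \cdot 10^{-7}$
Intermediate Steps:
$z = 1955$ ($z = 1101 + 854 = 1955$)
$J = -683$ ($J = 9 + \frac{1}{2} \left(-1384\right) = 9 - 692 = -683$)
$Y{\left(V,w \right)} = - \frac{683}{768} + \frac{w}{768}$ ($Y{\left(V,w \right)} = \frac{-683 + w}{\frac{V}{V} + 767} = \frac{-683 + w}{1 + 767} = \frac{-683 + w}{768} = \left(-683 + w\right) \frac{1}{768} = - \frac{683}{768} + \frac{w}{768}$)
$\frac{1}{-7172268 + Y{\left(v{\left(33,25 \right)},z \right)}} = \frac{1}{-7172268 + \left(- \frac{683}{768} + \frac{1}{768} \cdot 1955\right)} = \frac{1}{-7172268 + \left(- \frac{683}{768} + \frac{1955}{768}\right)} = \frac{1}{-7172268 + \frac{53}{32}} = \frac{1}{- \frac{229512523}{32}} = - \frac{32}{229512523}$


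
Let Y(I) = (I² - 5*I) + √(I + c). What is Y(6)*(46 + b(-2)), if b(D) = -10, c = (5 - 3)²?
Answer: 216 + 36*√10 ≈ 329.84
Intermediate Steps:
c = 4 (c = 2² = 4)
Y(I) = I² + √(4 + I) - 5*I (Y(I) = (I² - 5*I) + √(I + 4) = (I² - 5*I) + √(4 + I) = I² + √(4 + I) - 5*I)
Y(6)*(46 + b(-2)) = (6² + √(4 + 6) - 5*6)*(46 - 10) = (36 + √10 - 30)*36 = (6 + √10)*36 = 216 + 36*√10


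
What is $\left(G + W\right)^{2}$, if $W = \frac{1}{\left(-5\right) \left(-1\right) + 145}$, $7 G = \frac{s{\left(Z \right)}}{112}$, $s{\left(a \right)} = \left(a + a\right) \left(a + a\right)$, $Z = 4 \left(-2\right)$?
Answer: $\frac{5997601}{54022500} \approx 0.11102$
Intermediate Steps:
$Z = -8$
$s{\left(a \right)} = 4 a^{2}$ ($s{\left(a \right)} = 2 a 2 a = 4 a^{2}$)
$G = \frac{16}{49}$ ($G = \frac{4 \left(-8\right)^{2} \cdot \frac{1}{112}}{7} = \frac{4 \cdot 64 \cdot \frac{1}{112}}{7} = \frac{256 \cdot \frac{1}{112}}{7} = \frac{1}{7} \cdot \frac{16}{7} = \frac{16}{49} \approx 0.32653$)
$W = \frac{1}{150}$ ($W = \frac{1}{5 + 145} = \frac{1}{150} \approx 0.0066667$)
$\left(G + W\right)^{2} = \left(\frac{16}{49} + \frac{1}{150}\right)^{2} = \left(\frac{2449}{7350}\right)^{2} = \frac{5997601}{54022500}$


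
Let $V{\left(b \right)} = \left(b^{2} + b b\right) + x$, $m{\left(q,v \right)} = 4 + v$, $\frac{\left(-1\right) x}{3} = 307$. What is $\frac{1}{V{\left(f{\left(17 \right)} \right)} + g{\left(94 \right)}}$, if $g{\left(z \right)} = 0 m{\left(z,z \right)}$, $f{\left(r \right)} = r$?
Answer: $- \frac{1}{343} \approx -0.0029155$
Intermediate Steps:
$x = -921$ ($x = \left(-3\right) 307 = -921$)
$V{\left(b \right)} = -921 + 2 b^{2}$ ($V{\left(b \right)} = \left(b^{2} + b b\right) - 921 = \left(b^{2} + b^{2}\right) - 921 = 2 b^{2} - 921 = -921 + 2 b^{2}$)
$g{\left(z \right)} = 0$ ($g{\left(z \right)} = 0 \left(4 + z\right) = 0$)
$\frac{1}{V{\left(f{\left(17 \right)} \right)} + g{\left(94 \right)}} = \frac{1}{\left(-921 + 2 \cdot 17^{2}\right) + 0} = \frac{1}{\left(-921 + 2 \cdot 289\right) + 0} = \frac{1}{\left(-921 + 578\right) + 0} = \frac{1}{-343 + 0} = \frac{1}{-343} = - \frac{1}{343}$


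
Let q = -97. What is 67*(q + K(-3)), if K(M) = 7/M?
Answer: -19966/3 ≈ -6655.3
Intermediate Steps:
67*(q + K(-3)) = 67*(-97 + 7/(-3)) = 67*(-97 + 7*(-⅓)) = 67*(-97 - 7/3) = 67*(-298/3) = -19966/3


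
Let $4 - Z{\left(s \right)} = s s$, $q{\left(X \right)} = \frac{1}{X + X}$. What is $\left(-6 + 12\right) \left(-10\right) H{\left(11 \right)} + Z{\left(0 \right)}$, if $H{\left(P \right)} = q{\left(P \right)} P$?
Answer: $-26$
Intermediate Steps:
$q{\left(X \right)} = \frac{1}{2 X}$
$H{\left(P \right)} = \frac{1}{2}$ ($H{\left(P \right)} = \frac{1}{2 P} P = \frac{1}{2}$)
$Z{\left(s \right)} = 4 - s^{2}$ ($Z{\left(s \right)} = 4 - s s = 4 - s^{2}$)
$\left(-6 + 12\right) \left(-10\right) H{\left(11 \right)} + Z{\left(0 \right)} = \left(-6 + 12\right) \left(-10\right) \frac{1}{2} + \left(4 - 0^{2}\right) = 6 \left(-10\right) \frac{1}{2} + \left(4 - 0\right) = \left(-60\right) \frac{1}{2} + \left(4 + 0\right) = -30 + 4 = -26$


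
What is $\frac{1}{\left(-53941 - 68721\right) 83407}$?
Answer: $- \frac{1}{10230869434} \approx -9.7743 \cdot 10^{-11}$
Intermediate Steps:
$\frac{1}{\left(-53941 - 68721\right) 83407} = \frac{1}{-122662} \cdot \frac{1}{83407} = \left(- \frac{1}{122662}\right) \frac{1}{83407} = - \frac{1}{10230869434}$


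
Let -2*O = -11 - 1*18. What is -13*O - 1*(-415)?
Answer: 453/2 ≈ 226.50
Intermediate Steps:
O = 29/2 (O = -(-11 - 1*18)/2 = -(-11 - 18)/2 = -1/2*(-29) = 29/2 ≈ 14.500)
-13*O - 1*(-415) = -13*29/2 - 1*(-415) = -377/2 + 415 = 453/2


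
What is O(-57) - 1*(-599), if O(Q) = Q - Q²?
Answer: -2707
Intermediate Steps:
O(-57) - 1*(-599) = -57*(1 - 1*(-57)) - 1*(-599) = -57*(1 + 57) + 599 = -57*58 + 599 = -3306 + 599 = -2707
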